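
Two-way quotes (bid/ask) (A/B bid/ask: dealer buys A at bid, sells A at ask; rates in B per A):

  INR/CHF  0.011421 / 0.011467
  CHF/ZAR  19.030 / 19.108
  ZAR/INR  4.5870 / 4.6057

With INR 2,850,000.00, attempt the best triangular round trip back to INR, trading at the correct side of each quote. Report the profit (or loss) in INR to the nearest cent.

Best loop INR → CHF → ZAR → INR:
INR 2,850,000.00 × 0.011421 (sell INR at bid) = CHF 32,549.85
CHF 32,549.85 × 19.030 (sell CHF at bid) = ZAR 619,423.65
ZAR 619,423.65 × 4.5870 (sell ZAR at bid) = INR 2,841,296.26

Net result: INR -8,703.74 (no profitable arbitrage after spreads)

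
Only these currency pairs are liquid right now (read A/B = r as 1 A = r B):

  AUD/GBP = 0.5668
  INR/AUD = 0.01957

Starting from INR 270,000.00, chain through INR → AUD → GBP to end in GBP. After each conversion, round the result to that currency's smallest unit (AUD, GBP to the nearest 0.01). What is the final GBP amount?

INR 270,000.00 × 0.01957 = AUD 5,283.90
AUD 5,283.90 × 0.5668 = GBP 2,994.91

GBP 2,994.91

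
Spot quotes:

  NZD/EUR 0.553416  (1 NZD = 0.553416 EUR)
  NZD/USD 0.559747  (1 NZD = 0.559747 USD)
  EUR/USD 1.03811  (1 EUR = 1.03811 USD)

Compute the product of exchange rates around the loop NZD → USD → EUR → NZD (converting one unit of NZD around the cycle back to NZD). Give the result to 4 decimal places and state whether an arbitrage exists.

Around NZD → USD → EUR → NZD: 1 × 0.559747 ÷ 1.03811 ÷ 0.553416 = 0.974309
Product < 1; profitable direction is NZD → EUR → USD → NZD.

0.9743 (arbitrage exists)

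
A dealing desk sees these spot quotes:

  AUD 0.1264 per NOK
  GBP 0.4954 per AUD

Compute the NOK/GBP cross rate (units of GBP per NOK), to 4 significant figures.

1 NOK × 0.1264 = 0.1264 AUD
0.1264 AUD × 0.4954 = 0.0626186 GBP

NOK/GBP = 0.06262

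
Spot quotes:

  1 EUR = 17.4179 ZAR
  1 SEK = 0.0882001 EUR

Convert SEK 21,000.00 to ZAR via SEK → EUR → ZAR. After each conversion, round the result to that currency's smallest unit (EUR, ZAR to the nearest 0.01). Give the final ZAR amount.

SEK 21,000.00 × 0.0882001 = EUR 1,852.20
EUR 1,852.20 × 17.4179 = ZAR 32,261.43

ZAR 32,261.43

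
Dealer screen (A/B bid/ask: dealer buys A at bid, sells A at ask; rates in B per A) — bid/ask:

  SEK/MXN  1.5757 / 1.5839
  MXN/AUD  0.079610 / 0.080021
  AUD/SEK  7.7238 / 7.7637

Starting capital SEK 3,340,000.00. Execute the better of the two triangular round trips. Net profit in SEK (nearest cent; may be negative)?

Net profit: SEK 54,266.89

Best loop SEK → AUD → MXN → SEK:
SEK 3,340,000.00 ÷ 7.7637 (buy AUD at ask) = AUD 430,207.25
AUD 430,207.25 ÷ 0.080021 (buy MXN at ask) = MXN 5,376,179.33
MXN 5,376,179.33 ÷ 1.5839 (buy SEK at ask) = SEK 3,394,266.89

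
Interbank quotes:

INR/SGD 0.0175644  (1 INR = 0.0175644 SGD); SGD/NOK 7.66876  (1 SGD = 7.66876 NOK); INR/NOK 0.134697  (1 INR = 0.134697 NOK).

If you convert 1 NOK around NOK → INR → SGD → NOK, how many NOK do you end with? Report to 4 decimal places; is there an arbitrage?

Around NOK → INR → SGD → NOK: 1 ÷ 0.134697 × 0.0175644 × 7.66876 = 1.000001
Product ≈ 1 (deviation 0.000%, within rounding noise).

1.0000 (no arbitrage)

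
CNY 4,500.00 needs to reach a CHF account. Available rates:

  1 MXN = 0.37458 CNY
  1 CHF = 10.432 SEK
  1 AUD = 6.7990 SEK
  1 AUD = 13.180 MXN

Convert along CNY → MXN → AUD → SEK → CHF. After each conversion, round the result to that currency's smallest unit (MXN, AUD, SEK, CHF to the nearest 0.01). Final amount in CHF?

CHF 594.06

CNY 4,500.00 ÷ 0.37458 = MXN 12,013.46
MXN 12,013.46 ÷ 13.180 = AUD 911.49
AUD 911.49 × 6.7990 = SEK 6,197.22
SEK 6,197.22 ÷ 10.432 = CHF 594.06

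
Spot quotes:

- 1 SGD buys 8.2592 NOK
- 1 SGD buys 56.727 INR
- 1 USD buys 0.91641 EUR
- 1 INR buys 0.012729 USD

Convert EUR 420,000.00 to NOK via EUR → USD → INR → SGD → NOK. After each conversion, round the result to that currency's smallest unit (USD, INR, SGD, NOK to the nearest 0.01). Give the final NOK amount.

EUR 420,000.00 ÷ 0.91641 = USD 458,310.15
USD 458,310.15 ÷ 0.012729 = INR 36,005,196.79
INR 36,005,196.79 ÷ 56.727 = SGD 634,710.05
SGD 634,710.05 × 8.2592 = NOK 5,242,197.24

NOK 5,242,197.24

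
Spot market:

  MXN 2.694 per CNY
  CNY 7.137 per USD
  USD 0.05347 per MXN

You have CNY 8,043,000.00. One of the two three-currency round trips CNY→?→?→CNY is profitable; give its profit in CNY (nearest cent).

Profit: CNY 225,781.98

Profitable loop is CNY → MXN → USD → CNY:
CNY 8,043,000.00 × 2.694 = MXN 21,667,842.00
MXN 21,667,842.00 × 0.05347 = USD 1,158,579.51
USD 1,158,579.51 × 7.137 = CNY 8,268,781.98
Profit = CNY 8,268,781.98 − CNY 8,043,000.00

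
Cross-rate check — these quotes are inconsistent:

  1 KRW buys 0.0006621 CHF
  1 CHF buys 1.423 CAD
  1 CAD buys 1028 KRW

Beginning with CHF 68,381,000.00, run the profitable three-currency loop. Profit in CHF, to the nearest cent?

Profitable loop is CHF → KRW → CAD → CHF:
CHF 68,381,000.00 ÷ 0.0006621 = KRW 103,278,960,882
KRW 103,278,960,882 ÷ 1028 = CAD 100,465,915.25
CAD 100,465,915.25 ÷ 1.423 = CHF 70,601,486.48
Profit = CHF 70,601,486.48 − CHF 68,381,000.00

Profit: CHF 2,220,486.48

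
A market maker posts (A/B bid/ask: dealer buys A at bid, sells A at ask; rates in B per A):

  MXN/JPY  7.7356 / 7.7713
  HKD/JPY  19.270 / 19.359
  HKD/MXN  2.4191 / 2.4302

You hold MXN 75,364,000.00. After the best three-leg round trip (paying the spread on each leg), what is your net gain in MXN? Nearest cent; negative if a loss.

Net profit: MXN 1,533,100.49

Best loop MXN → HKD → JPY → MXN:
MXN 75,364,000.00 ÷ 2.4302 (buy HKD at ask) = HKD 31,011,439.39
HKD 31,011,439.39 × 19.270 (sell HKD at bid) = JPY 597,590,437
JPY 597,590,437 ÷ 7.7713 (buy MXN at ask) = MXN 76,897,100.49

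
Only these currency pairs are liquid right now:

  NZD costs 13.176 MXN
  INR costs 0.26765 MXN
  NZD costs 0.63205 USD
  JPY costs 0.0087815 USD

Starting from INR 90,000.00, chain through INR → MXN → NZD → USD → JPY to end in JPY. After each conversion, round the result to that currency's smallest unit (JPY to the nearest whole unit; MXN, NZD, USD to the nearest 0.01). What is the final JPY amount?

JPY 131,586

INR 90,000.00 × 0.26765 = MXN 24,088.50
MXN 24,088.50 ÷ 13.176 = NZD 1,828.21
NZD 1,828.21 × 0.63205 = USD 1,155.52
USD 1,155.52 ÷ 0.0087815 = JPY 131,586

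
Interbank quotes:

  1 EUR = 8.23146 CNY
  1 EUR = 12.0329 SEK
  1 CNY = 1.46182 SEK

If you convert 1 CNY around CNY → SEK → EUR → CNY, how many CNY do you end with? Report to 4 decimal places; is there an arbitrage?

Around CNY → SEK → EUR → CNY: 1 × 1.46182 ÷ 12.0329 × 8.23146 = 1.000001
Product ≈ 1 (deviation 0.000%, within rounding noise).

1.0000 (no arbitrage)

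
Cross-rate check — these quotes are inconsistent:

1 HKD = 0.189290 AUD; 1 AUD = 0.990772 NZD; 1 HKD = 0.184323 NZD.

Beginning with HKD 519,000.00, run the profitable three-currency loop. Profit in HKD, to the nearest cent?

Profit: HKD 9,067.24

Profitable loop is HKD → AUD → NZD → HKD:
HKD 519,000.00 × 0.189290 = AUD 98,241.51
AUD 98,241.51 × 0.990772 = NZD 97,334.94
NZD 97,334.94 ÷ 0.184323 = HKD 528,067.24
Profit = HKD 528,067.24 − HKD 519,000.00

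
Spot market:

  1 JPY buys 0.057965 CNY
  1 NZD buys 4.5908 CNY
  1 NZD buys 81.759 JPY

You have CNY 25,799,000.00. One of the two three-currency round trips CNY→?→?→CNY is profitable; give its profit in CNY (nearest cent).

Profitable loop is CNY → NZD → JPY → CNY:
CNY 25,799,000.00 ÷ 4.5908 = NZD 5,619,717.70
NZD 5,619,717.70 × 81.759 = JPY 459,462,499
JPY 459,462,499 × 0.057965 = CNY 26,632,743.76
Profit = CNY 26,632,743.76 − CNY 25,799,000.00

Profit: CNY 833,743.76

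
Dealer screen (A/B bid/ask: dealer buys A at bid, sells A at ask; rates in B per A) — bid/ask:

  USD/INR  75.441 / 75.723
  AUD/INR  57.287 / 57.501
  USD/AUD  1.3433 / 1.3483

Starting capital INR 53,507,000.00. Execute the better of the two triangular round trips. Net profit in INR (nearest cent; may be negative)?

Net profit: INR 869,579.44

Best loop INR → USD → AUD → INR:
INR 53,507,000.00 ÷ 75.723 (buy USD at ask) = USD 706,614.90
USD 706,614.90 × 1.3433 (sell USD at bid) = AUD 949,195.79
AUD 949,195.79 × 57.287 (sell AUD at bid) = INR 54,376,579.44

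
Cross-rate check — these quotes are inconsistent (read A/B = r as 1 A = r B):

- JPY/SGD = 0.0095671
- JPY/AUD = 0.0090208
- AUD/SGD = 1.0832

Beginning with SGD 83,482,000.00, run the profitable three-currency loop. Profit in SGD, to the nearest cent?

Profitable loop is SGD → JPY → AUD → SGD:
SGD 83,482,000.00 ÷ 0.0095671 = JPY 8,725,946,211
JPY 8,725,946,211 × 0.0090208 = AUD 78,715,015.58
AUD 78,715,015.58 × 1.0832 = SGD 85,264,104.88
Profit = SGD 85,264,104.88 − SGD 83,482,000.00

Profit: SGD 1,782,104.88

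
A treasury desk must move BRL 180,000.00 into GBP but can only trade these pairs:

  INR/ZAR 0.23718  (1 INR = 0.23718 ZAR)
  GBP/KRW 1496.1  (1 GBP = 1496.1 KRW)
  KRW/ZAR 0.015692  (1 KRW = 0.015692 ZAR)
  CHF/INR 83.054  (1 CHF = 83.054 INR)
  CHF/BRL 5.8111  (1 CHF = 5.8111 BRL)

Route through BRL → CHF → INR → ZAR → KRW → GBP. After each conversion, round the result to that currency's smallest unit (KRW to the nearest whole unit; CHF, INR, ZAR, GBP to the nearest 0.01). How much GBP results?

GBP 25,990.45

BRL 180,000.00 ÷ 5.8111 = CHF 30,975.20
CHF 30,975.20 × 83.054 = INR 2,572,614.26
INR 2,572,614.26 × 0.23718 = ZAR 610,172.65
ZAR 610,172.65 ÷ 0.015692 = KRW 38,884,314
KRW 38,884,314 ÷ 1496.1 = GBP 25,990.45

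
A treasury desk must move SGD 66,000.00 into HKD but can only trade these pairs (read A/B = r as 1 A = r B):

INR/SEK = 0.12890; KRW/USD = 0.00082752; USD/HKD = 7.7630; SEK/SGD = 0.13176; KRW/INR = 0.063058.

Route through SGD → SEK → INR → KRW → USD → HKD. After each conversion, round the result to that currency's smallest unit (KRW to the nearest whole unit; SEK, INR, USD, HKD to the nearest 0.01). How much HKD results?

SGD 66,000.00 ÷ 0.13176 = SEK 500,910.75
SEK 500,910.75 ÷ 0.12890 = INR 3,886,041.51
INR 3,886,041.51 ÷ 0.063058 = KRW 61,626,463
KRW 61,626,463 × 0.00082752 = USD 50,997.13
USD 50,997.13 × 7.7630 = HKD 395,890.72

HKD 395,890.72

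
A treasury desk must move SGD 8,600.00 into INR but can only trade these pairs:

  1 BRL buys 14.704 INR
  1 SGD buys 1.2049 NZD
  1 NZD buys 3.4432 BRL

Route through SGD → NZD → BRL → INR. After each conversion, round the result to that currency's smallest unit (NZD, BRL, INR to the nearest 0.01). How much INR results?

SGD 8,600.00 × 1.2049 = NZD 10,362.14
NZD 10,362.14 × 3.4432 = BRL 35,678.92
BRL 35,678.92 × 14.704 = INR 524,622.84

INR 524,622.84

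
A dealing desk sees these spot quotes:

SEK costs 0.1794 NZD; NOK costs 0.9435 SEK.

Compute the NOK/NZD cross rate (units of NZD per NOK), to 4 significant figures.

NOK/NZD = 0.1693

1 NOK × 0.9435 = 0.9435 SEK
0.9435 SEK × 0.1794 = 0.169264 NZD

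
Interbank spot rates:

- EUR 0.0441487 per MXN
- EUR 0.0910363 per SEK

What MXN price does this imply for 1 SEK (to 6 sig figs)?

1 SEK × 0.0910363 = 0.0910363 EUR
0.0910363 EUR ÷ 0.0441487 = 2.06204 MXN

SEK/MXN = 2.06204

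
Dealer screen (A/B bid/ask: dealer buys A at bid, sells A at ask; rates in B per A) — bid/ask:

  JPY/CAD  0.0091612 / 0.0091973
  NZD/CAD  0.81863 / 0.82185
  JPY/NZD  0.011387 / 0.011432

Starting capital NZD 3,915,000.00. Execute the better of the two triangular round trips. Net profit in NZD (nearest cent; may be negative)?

Net profit: NZD 52,970.10

Best loop NZD → CAD → JPY → NZD:
NZD 3,915,000.00 × 0.81863 (sell NZD at bid) = CAD 3,204,936.45
CAD 3,204,936.45 ÷ 0.0091973 (buy JPY at ask) = JPY 348,464,924
JPY 348,464,924 × 0.011387 (sell JPY at bid) = NZD 3,967,970.10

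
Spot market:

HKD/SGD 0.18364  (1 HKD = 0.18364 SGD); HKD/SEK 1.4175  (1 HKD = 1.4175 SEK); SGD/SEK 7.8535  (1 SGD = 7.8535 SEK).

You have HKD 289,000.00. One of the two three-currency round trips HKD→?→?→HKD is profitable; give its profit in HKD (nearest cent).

Profit: HKD 5,039.25

Profitable loop is HKD → SGD → SEK → HKD:
HKD 289,000.00 × 0.18364 = SGD 53,071.96
SGD 53,071.96 × 7.8535 = SEK 416,800.64
SEK 416,800.64 ÷ 1.4175 = HKD 294,039.25
Profit = HKD 294,039.25 − HKD 289,000.00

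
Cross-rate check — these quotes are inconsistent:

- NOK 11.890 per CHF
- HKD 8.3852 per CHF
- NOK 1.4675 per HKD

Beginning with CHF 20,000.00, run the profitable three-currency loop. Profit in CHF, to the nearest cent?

Profitable loop is CHF → HKD → NOK → CHF:
CHF 20,000.00 × 8.3852 = HKD 167,704.00
HKD 167,704.00 × 1.4675 = NOK 246,105.62
NOK 246,105.62 ÷ 11.890 = CHF 20,698.54
Profit = CHF 20,698.54 − CHF 20,000.00

Profit: CHF 698.54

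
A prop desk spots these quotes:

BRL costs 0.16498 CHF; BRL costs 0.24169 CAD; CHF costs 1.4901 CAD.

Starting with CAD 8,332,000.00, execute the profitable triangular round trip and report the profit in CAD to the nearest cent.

Profit: CAD 142,952.91

Profitable loop is CAD → BRL → CHF → CAD:
CAD 8,332,000.00 ÷ 0.24169 = BRL 34,473,912.86
BRL 34,473,912.86 × 0.16498 = CHF 5,687,506.14
CHF 5,687,506.14 × 1.4901 = CAD 8,474,952.91
Profit = CAD 8,474,952.91 − CAD 8,332,000.00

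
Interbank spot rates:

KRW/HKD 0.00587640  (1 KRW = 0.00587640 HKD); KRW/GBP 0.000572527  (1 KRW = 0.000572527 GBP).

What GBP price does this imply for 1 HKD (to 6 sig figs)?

HKD/GBP = 0.0974282

1 HKD ÷ 0.00587640 = 170.172 KRW
170.172 KRW × 0.000572527 = 0.0974282 GBP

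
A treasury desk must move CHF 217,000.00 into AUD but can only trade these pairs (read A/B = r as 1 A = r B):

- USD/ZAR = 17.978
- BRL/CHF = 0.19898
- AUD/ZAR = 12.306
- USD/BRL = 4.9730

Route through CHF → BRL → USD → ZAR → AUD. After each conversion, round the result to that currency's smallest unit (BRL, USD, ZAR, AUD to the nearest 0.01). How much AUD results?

AUD 320,373.31

CHF 217,000.00 ÷ 0.19898 = BRL 1,090,561.87
BRL 1,090,561.87 ÷ 4.9730 = USD 219,296.58
USD 219,296.58 × 17.978 = ZAR 3,942,513.92
ZAR 3,942,513.92 ÷ 12.306 = AUD 320,373.31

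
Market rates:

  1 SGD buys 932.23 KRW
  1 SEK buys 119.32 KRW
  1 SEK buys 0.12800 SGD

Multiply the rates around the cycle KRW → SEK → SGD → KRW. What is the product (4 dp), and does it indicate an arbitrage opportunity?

Around KRW → SEK → SGD → KRW: 1 ÷ 119.32 × 0.12800 × 932.23 = 1.000046
Product ≈ 1 (deviation 0.005%, within rounding noise).

1.0000 (no arbitrage)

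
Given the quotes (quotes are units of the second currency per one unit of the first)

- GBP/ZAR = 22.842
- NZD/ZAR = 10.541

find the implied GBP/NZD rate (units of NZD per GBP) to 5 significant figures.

GBP/NZD = 2.1670

1 GBP × 22.842 = 22.842 ZAR
22.842 ZAR ÷ 10.541 = 2.16697 NZD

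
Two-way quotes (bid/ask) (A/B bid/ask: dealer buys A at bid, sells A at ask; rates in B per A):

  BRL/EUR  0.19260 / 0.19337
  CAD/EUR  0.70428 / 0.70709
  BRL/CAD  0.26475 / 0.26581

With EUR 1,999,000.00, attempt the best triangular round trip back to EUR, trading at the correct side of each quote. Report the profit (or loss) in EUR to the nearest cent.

Net profit: EUR 49,439.14

Best loop EUR → CAD → BRL → EUR:
EUR 1,999,000.00 ÷ 0.70709 (buy CAD at ask) = CAD 2,827,080.00
CAD 2,827,080.00 ÷ 0.26581 (buy BRL at ask) = BRL 10,635,717.26
BRL 10,635,717.26 × 0.19260 (sell BRL at bid) = EUR 2,048,439.14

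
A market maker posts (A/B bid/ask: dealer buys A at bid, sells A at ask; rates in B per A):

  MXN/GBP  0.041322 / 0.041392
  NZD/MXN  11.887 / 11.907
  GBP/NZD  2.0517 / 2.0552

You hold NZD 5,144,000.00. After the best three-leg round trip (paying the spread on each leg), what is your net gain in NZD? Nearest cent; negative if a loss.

Best loop NZD → MXN → GBP → NZD:
NZD 5,144,000.00 × 11.887 (sell NZD at bid) = MXN 61,146,728.00
MXN 61,146,728.00 × 0.041322 (sell MXN at bid) = GBP 2,526,705.09
GBP 2,526,705.09 × 2.0517 (sell GBP at bid) = NZD 5,184,040.84

Net profit: NZD 40,040.84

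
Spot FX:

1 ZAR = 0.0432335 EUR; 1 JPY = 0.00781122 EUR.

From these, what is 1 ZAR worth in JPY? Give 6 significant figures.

ZAR/JPY = 5.53479

1 ZAR × 0.0432335 = 0.0432335 EUR
0.0432335 EUR ÷ 0.00781122 = 5.53479 JPY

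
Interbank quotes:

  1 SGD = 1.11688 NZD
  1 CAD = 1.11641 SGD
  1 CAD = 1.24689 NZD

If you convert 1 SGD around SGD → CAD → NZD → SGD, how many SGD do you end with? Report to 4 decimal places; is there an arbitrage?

1.0000 (no arbitrage)

Around SGD → CAD → NZD → SGD: 1 ÷ 1.11641 × 1.24689 ÷ 1.11688 = 0.999995
Product ≈ 1 (deviation 0.000%, within rounding noise).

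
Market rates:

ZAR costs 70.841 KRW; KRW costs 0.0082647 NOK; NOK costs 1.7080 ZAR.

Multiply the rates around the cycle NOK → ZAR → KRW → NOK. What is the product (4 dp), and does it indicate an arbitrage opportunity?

1.0000 (no arbitrage)

Around NOK → ZAR → KRW → NOK: 1 × 1.7080 × 70.841 × 0.0082647 = 0.999999
Product ≈ 1 (deviation 0.000%, within rounding noise).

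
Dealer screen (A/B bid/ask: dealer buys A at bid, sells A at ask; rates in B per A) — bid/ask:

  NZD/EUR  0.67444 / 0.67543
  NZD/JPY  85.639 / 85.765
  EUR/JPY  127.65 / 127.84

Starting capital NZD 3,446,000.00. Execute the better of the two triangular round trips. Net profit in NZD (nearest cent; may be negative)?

Net profit: NZD 13,149.40

Best loop NZD → EUR → JPY → NZD:
NZD 3,446,000.00 × 0.67444 (sell NZD at bid) = EUR 2,324,120.24
EUR 2,324,120.24 × 127.65 (sell EUR at bid) = JPY 296,673,949
JPY 296,673,949 ÷ 85.765 (buy NZD at ask) = NZD 3,459,149.40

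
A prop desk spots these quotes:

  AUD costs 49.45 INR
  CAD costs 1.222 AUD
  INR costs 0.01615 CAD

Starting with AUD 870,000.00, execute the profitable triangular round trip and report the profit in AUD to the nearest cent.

Profitable loop is AUD → CAD → INR → AUD:
AUD 870,000.00 ÷ 1.222 = CAD 711,947.63
CAD 711,947.63 ÷ 0.01615 = INR 44,083,444.39
INR 44,083,444.39 ÷ 49.45 = AUD 891,475.11
Profit = AUD 891,475.11 − AUD 870,000.00

Profit: AUD 21,475.11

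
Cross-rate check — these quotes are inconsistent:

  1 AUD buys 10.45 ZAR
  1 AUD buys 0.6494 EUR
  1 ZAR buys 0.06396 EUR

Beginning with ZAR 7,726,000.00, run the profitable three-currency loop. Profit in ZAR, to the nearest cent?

Profitable loop is ZAR → EUR → AUD → ZAR:
ZAR 7,726,000.00 × 0.06396 = EUR 494,154.96
EUR 494,154.96 ÷ 0.6494 = AUD 760,940.81
AUD 760,940.81 × 10.45 = ZAR 7,951,831.43
Profit = ZAR 7,951,831.43 − ZAR 7,726,000.00

Profit: ZAR 225,831.43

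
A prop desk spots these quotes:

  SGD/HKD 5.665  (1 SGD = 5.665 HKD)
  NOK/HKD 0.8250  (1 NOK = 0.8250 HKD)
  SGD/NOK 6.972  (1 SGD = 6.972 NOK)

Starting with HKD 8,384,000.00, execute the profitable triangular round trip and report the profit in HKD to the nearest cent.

Profitable loop is HKD → SGD → NOK → HKD:
HKD 8,384,000.00 ÷ 5.665 = SGD 1,479,964.70
SGD 1,479,964.70 × 6.972 = NOK 10,318,313.86
NOK 10,318,313.86 × 0.8250 = HKD 8,512,608.93
Profit = HKD 8,512,608.93 − HKD 8,384,000.00

Profit: HKD 128,608.93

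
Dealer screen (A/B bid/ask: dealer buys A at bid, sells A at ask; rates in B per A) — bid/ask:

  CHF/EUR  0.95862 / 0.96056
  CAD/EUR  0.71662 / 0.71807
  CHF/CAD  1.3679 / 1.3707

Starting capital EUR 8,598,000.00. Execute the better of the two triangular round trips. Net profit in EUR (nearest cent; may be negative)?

Best loop EUR → CHF → CAD → EUR:
EUR 8,598,000.00 ÷ 0.96056 (buy CHF at ask) = CHF 8,951,028.57
CHF 8,951,028.57 × 1.3679 (sell CHF at bid) = CAD 12,244,111.98
CAD 12,244,111.98 × 0.71662 (sell CAD at bid) = EUR 8,774,375.52

Net profit: EUR 176,375.52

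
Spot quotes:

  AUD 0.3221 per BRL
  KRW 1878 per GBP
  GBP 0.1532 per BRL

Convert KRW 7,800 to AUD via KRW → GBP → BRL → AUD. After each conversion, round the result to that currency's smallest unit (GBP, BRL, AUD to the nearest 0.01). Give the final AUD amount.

AUD 8.73

KRW 7,800 ÷ 1878 = GBP 4.15
GBP 4.15 ÷ 0.1532 = BRL 27.09
BRL 27.09 × 0.3221 = AUD 8.73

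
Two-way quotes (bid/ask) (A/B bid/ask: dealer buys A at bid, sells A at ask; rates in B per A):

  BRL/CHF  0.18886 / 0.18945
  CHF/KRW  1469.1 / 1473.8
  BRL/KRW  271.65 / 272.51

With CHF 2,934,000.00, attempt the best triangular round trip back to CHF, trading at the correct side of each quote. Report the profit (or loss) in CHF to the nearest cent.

Best loop CHF → KRW → BRL → CHF:
CHF 2,934,000.00 × 1469.1 (sell CHF at bid) = KRW 4,310,339,400
KRW 4,310,339,400 ÷ 272.51 (buy BRL at ask) = BRL 15,817,178.82
BRL 15,817,178.82 × 0.18886 (sell BRL at bid) = CHF 2,987,232.39

Net profit: CHF 53,232.39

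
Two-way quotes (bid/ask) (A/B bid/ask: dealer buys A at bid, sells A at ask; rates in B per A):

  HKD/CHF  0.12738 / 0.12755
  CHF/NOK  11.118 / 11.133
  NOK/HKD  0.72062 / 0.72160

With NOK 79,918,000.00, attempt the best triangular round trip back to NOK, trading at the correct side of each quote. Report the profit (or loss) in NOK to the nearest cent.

Net profit: NOK 1,642,303.35

Best loop NOK → HKD → CHF → NOK:
NOK 79,918,000.00 × 0.72062 (sell NOK at bid) = HKD 57,590,509.16
HKD 57,590,509.16 × 0.12738 (sell HKD at bid) = CHF 7,335,879.06
CHF 7,335,879.06 × 11.118 (sell CHF at bid) = NOK 81,560,303.35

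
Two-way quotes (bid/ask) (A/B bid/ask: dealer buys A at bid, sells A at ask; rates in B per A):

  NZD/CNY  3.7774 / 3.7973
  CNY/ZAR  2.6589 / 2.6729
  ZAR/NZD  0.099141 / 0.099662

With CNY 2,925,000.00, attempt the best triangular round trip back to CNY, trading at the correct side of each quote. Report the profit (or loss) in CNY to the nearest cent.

Best loop CNY → ZAR → NZD → CNY:
CNY 2,925,000.00 × 2.6589 (sell CNY at bid) = ZAR 7,777,282.50
ZAR 7,777,282.50 × 0.099141 (sell ZAR at bid) = NZD 771,047.56
NZD 771,047.56 × 3.7774 (sell NZD at bid) = CNY 2,912,555.07

Net result: CNY -12,444.93 (no profitable arbitrage after spreads)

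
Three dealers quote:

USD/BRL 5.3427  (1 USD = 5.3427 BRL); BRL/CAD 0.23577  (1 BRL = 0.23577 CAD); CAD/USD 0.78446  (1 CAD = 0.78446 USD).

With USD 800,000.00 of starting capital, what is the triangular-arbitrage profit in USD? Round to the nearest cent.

Profit: USD 9,598.79

Profitable loop is USD → CAD → BRL → USD:
USD 800,000.00 ÷ 0.78446 = CAD 1,019,809.81
CAD 1,019,809.81 ÷ 0.23577 = BRL 4,325,443.46
BRL 4,325,443.46 ÷ 5.3427 = USD 809,598.79
Profit = USD 809,598.79 − USD 800,000.00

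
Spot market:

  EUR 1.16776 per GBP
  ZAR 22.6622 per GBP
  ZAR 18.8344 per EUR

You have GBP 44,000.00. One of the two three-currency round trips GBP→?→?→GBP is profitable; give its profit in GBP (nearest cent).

Profitable loop is GBP → ZAR → EUR → GBP:
GBP 44,000.00 × 22.6622 = ZAR 997,136.80
ZAR 997,136.80 ÷ 18.8344 = EUR 52,942.32
EUR 52,942.32 ÷ 1.16776 = GBP 45,336.64
Profit = GBP 45,336.64 − GBP 44,000.00

Profit: GBP 1,336.64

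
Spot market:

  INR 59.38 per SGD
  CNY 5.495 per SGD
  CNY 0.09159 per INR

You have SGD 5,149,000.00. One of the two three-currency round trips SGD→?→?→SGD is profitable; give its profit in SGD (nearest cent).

Profitable loop is SGD → CNY → INR → SGD:
SGD 5,149,000.00 × 5.495 = CNY 28,293,755.00
CNY 28,293,755.00 ÷ 0.09159 = INR 308,917,512.83
INR 308,917,512.83 ÷ 59.38 = SGD 5,202,383.17
Profit = SGD 5,202,383.17 − SGD 5,149,000.00

Profit: SGD 53,383.17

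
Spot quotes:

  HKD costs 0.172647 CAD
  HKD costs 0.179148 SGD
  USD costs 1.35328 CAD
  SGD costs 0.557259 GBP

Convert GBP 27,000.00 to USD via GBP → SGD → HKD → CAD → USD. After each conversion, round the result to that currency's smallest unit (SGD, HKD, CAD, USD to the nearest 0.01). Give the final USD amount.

USD 34,503.73

GBP 27,000.00 ÷ 0.557259 = SGD 48,451.44
SGD 48,451.44 ÷ 0.179148 = HKD 270,454.82
HKD 270,454.82 × 0.172647 = CAD 46,693.21
CAD 46,693.21 ÷ 1.35328 = USD 34,503.73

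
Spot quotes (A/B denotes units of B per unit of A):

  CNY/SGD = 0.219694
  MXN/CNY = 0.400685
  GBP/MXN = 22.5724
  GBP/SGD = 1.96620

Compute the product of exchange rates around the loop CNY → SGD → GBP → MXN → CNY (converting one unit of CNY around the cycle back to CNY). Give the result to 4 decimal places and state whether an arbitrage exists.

1.0106 (arbitrage exists)

Around CNY → SGD → GBP → MXN → CNY: 1 × 0.219694 ÷ 1.96620 × 22.5724 × 0.400685 = 1.010581
Product > 1; profitable direction is CNY → SGD → GBP → MXN → CNY.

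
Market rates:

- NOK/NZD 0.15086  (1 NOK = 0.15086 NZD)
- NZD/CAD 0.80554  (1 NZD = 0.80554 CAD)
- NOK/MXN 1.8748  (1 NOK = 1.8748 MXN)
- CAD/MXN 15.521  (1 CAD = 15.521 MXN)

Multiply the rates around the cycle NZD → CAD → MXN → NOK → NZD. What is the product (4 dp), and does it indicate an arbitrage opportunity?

1.0061 (arbitrage exists)

Around NZD → CAD → MXN → NOK → NZD: 1 × 0.80554 × 15.521 ÷ 1.8748 × 0.15086 = 1.006065
Product > 1; profitable direction is NZD → CAD → MXN → NOK → NZD.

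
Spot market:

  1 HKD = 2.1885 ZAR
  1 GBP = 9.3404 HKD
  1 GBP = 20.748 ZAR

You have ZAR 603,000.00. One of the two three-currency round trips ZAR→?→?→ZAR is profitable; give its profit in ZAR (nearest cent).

Profitable loop is ZAR → HKD → GBP → ZAR:
ZAR 603,000.00 ÷ 2.1885 = HKD 275,531.19
HKD 275,531.19 ÷ 9.3404 = GBP 29,498.86
GBP 29,498.86 × 20.748 = ZAR 612,042.42
Profit = ZAR 612,042.42 − ZAR 603,000.00

Profit: ZAR 9,042.42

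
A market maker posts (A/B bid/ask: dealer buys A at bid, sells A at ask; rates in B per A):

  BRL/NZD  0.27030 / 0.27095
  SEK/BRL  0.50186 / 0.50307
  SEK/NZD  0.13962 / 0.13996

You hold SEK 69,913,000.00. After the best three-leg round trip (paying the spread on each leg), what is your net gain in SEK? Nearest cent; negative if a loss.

Net profit: SEK 1,699,361.81

Best loop SEK → NZD → BRL → SEK:
SEK 69,913,000.00 × 0.13962 (sell SEK at bid) = NZD 9,761,253.06
NZD 9,761,253.06 ÷ 0.27095 (buy BRL at ask) = BRL 36,026,030.85
BRL 36,026,030.85 ÷ 0.50307 (buy SEK at ask) = SEK 71,612,361.81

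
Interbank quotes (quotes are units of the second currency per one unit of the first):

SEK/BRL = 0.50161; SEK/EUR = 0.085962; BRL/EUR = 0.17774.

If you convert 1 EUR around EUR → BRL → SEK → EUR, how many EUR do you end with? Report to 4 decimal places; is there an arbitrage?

Around EUR → BRL → SEK → EUR: 1 ÷ 0.17774 ÷ 0.50161 × 0.085962 = 0.964173
Product < 1; profitable direction is EUR → SEK → BRL → EUR.

0.9642 (arbitrage exists)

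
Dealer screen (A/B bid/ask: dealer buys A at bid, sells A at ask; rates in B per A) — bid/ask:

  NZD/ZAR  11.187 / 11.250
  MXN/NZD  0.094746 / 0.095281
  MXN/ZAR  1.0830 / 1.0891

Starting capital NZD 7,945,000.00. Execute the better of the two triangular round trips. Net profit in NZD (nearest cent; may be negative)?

Best loop NZD → MXN → ZAR → NZD:
NZD 7,945,000.00 ÷ 0.095281 (buy MXN at ask) = MXN 83,384,935.09
MXN 83,384,935.09 × 1.0830 (sell MXN at bid) = ZAR 90,305,884.70
ZAR 90,305,884.70 ÷ 11.250 (buy NZD at ask) = NZD 8,027,189.75

Net profit: NZD 82,189.75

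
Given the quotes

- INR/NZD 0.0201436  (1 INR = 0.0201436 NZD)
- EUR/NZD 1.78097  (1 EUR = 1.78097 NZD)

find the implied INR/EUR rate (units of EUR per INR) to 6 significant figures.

INR/EUR = 0.0113105

1 INR × 0.0201436 = 0.0201436 NZD
0.0201436 NZD ÷ 1.78097 = 0.0113105 EUR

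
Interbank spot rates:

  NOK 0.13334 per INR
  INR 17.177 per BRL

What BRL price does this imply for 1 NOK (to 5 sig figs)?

1 NOK ÷ 0.13334 = 7.49963 INR
7.49963 INR ÷ 17.177 = 0.436609 BRL

NOK/BRL = 0.43661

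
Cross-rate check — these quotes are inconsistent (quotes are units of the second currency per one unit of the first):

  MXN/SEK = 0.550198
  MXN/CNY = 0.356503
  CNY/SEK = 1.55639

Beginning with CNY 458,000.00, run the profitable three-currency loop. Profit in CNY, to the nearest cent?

Profit: CNY 3,878.87

Profitable loop is CNY → SEK → MXN → CNY:
CNY 458,000.00 × 1.55639 = SEK 712,826.62
SEK 712,826.62 ÷ 0.550198 = MXN 1,295,581.99
MXN 1,295,581.99 × 0.356503 = CNY 461,878.87
Profit = CNY 461,878.87 − CNY 458,000.00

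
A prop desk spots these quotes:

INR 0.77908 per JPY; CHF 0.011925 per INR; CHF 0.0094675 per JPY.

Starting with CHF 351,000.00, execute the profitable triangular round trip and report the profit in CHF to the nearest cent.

Profitable loop is CHF → INR → JPY → CHF:
CHF 351,000.00 ÷ 0.011925 = INR 29,433,962.26
INR 29,433,962.26 ÷ 0.77908 = JPY 37,780,411
JPY 37,780,411 × 0.0094675 = CHF 357,686.04
Profit = CHF 357,686.04 − CHF 351,000.00

Profit: CHF 6,686.04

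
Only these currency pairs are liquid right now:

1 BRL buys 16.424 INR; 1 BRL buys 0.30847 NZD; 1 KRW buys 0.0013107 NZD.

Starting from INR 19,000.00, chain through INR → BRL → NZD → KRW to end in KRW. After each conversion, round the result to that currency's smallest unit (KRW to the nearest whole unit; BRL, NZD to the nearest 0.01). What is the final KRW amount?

INR 19,000.00 ÷ 16.424 = BRL 1,156.84
BRL 1,156.84 × 0.30847 = NZD 356.85
NZD 356.85 ÷ 0.0013107 = KRW 272,259

KRW 272,259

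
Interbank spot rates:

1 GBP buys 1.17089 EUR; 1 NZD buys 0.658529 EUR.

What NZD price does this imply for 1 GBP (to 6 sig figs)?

GBP/NZD = 1.77804

1 GBP × 1.17089 = 1.17089 EUR
1.17089 EUR ÷ 0.658529 = 1.77804 NZD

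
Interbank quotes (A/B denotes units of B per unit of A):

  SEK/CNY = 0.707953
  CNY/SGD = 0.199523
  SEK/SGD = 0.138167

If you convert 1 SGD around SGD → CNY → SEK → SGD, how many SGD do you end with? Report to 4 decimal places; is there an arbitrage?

0.9782 (arbitrage exists)

Around SGD → CNY → SEK → SGD: 1 ÷ 0.199523 ÷ 0.707953 × 0.138167 = 0.978153
Product < 1; profitable direction is SGD → SEK → CNY → SGD.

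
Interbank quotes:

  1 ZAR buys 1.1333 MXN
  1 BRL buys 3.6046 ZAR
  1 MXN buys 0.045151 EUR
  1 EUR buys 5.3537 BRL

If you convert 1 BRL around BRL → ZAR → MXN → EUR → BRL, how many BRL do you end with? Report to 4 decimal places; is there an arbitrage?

Around BRL → ZAR → MXN → EUR → BRL: 1 × 3.6046 × 1.1333 × 0.045151 × 5.3537 = 0.987469
Product < 1; profitable direction is BRL → EUR → MXN → ZAR → BRL.

0.9875 (arbitrage exists)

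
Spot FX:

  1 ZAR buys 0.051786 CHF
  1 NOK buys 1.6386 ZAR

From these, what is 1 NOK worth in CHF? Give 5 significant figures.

NOK/CHF = 0.084857

1 NOK × 1.6386 = 1.6386 ZAR
1.6386 ZAR × 0.051786 = 0.0848565 CHF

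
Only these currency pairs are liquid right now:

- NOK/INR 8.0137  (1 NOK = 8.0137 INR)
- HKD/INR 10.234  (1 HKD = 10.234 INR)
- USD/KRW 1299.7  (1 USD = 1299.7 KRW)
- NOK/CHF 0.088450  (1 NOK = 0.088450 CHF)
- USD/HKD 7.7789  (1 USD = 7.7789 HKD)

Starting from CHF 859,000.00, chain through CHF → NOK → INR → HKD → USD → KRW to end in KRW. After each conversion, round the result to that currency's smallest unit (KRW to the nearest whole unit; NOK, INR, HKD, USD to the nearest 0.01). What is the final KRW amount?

KRW 1,270,597,287

CHF 859,000.00 ÷ 0.088450 = NOK 9,711,701.53
NOK 9,711,701.53 × 8.0137 = INR 77,826,662.55
INR 77,826,662.55 ÷ 10.234 = HKD 7,604,715.90
HKD 7,604,715.90 ÷ 7.7789 = USD 977,608.13
USD 977,608.13 × 1299.7 = KRW 1,270,597,287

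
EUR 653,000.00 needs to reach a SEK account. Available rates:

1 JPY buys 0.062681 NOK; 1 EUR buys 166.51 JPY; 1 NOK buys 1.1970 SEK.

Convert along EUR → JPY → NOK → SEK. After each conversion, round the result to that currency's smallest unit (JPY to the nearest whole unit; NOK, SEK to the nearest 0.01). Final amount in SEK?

SEK 8,157,997.52

EUR 653,000.00 × 166.51 = JPY 108,731,030
JPY 108,731,030 × 0.062681 = NOK 6,815,369.69
NOK 6,815,369.69 × 1.1970 = SEK 8,157,997.52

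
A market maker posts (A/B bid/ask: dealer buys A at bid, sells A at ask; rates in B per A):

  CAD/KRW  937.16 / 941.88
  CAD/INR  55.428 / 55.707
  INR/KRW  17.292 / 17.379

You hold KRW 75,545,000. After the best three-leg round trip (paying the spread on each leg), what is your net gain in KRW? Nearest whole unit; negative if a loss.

Net profit: KRW 1,329,904

Best loop KRW → CAD → INR → KRW:
KRW 75,545,000 ÷ 941.88 (buy CAD at ask) = CAD 80,206.61
CAD 80,206.61 × 55.428 (sell CAD at bid) = INR 4,445,691.87
INR 4,445,691.87 × 17.292 (sell INR at bid) = KRW 76,874,904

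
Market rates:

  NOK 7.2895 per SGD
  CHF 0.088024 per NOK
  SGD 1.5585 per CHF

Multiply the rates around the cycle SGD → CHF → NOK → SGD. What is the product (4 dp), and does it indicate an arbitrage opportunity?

1.0000 (no arbitrage)

Around SGD → CHF → NOK → SGD: 1 ÷ 1.5585 ÷ 0.088024 ÷ 7.2895 = 0.999987
Product ≈ 1 (deviation 0.001%, within rounding noise).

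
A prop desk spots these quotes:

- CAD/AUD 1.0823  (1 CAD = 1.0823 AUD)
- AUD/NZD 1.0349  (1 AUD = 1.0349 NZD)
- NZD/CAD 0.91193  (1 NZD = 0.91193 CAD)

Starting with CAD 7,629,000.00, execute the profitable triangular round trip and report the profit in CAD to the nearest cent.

Profit: CAD 163,470.44

Profitable loop is CAD → AUD → NZD → CAD:
CAD 7,629,000.00 × 1.0823 = AUD 8,256,866.70
AUD 8,256,866.70 × 1.0349 = NZD 8,545,031.35
NZD 8,545,031.35 × 0.91193 = CAD 7,792,470.44
Profit = CAD 7,792,470.44 − CAD 7,629,000.00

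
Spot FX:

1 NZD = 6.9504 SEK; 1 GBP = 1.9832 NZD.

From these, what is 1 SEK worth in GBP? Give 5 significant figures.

SEK/GBP = 0.072548

1 SEK ÷ 6.9504 = 0.143877 NZD
0.143877 NZD ÷ 1.9832 = 0.0725477 GBP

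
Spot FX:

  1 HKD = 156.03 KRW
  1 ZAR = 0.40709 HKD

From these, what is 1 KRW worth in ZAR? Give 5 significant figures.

1 KRW ÷ 156.03 = 0.00640902 HKD
0.00640902 HKD ÷ 0.40709 = 0.0157435 ZAR

KRW/ZAR = 0.015744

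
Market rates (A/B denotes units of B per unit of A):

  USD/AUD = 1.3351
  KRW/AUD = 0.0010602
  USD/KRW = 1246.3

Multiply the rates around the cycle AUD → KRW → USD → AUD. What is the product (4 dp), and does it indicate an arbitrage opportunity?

Around AUD → KRW → USD → AUD: 1 ÷ 0.0010602 ÷ 1246.3 × 1.3351 = 1.010423
Product > 1; profitable direction is AUD → KRW → USD → AUD.

1.0104 (arbitrage exists)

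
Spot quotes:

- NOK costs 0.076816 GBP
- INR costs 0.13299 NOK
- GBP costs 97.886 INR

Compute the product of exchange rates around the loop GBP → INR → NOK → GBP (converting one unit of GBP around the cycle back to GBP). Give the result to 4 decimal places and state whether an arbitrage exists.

Around GBP → INR → NOK → GBP: 1 × 97.886 × 0.13299 × 0.076816 = 0.999980
Product ≈ 1 (deviation 0.002%, within rounding noise).

1.0000 (no arbitrage)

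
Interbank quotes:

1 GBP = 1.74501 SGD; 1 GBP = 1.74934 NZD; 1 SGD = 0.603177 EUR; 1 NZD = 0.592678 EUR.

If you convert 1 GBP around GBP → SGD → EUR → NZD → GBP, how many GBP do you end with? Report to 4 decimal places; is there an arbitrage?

1.0152 (arbitrage exists)

Around GBP → SGD → EUR → NZD → GBP: 1 × 1.74501 × 0.603177 ÷ 0.592678 ÷ 1.74934 = 1.015195
Product > 1; profitable direction is GBP → SGD → EUR → NZD → GBP.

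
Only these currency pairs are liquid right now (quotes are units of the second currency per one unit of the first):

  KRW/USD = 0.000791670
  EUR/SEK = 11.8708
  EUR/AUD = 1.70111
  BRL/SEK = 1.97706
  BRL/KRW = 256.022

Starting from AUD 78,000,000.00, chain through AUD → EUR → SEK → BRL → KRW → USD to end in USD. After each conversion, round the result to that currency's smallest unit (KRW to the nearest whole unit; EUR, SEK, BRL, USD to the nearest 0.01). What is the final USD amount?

USD 55,801,235.82

AUD 78,000,000.00 ÷ 1.70111 = EUR 45,852,414.01
EUR 45,852,414.01 × 11.8708 = SEK 544,304,836.23
SEK 544,304,836.23 ÷ 1.97706 = BRL 275,310,226.41
BRL 275,310,226.41 × 256.022 = KRW 70,485,474,786
KRW 70,485,474,786 × 0.000791670 = USD 55,801,235.82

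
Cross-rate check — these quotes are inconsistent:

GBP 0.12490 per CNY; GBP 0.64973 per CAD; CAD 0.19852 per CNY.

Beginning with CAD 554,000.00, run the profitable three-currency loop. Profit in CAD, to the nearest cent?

Profitable loop is CAD → GBP → CNY → CAD:
CAD 554,000.00 × 0.64973 = GBP 359,950.42
GBP 359,950.42 ÷ 0.12490 = CNY 2,881,908.89
CNY 2,881,908.89 × 0.19852 = CAD 572,116.55
Profit = CAD 572,116.55 − CAD 554,000.00

Profit: CAD 18,116.55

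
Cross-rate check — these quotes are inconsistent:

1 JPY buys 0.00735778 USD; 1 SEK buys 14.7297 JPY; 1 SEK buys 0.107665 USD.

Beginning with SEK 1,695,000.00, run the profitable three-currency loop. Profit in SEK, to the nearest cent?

Profitable loop is SEK → JPY → USD → SEK:
SEK 1,695,000.00 × 14.7297 = JPY 24,966,842
JPY 24,966,842 × 0.00735778 = USD 183,700.53
USD 183,700.53 ÷ 0.107665 = SEK 1,706,223.26
Profit = SEK 1,706,223.26 − SEK 1,695,000.00

Profit: SEK 11,223.26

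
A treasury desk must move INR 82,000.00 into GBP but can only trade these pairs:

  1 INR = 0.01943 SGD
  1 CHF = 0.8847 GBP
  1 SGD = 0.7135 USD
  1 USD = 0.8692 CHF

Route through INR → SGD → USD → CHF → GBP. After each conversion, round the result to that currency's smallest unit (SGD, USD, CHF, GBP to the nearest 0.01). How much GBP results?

GBP 874.17

INR 82,000.00 × 0.01943 = SGD 1,593.26
SGD 1,593.26 × 0.7135 = USD 1,136.79
USD 1,136.79 × 0.8692 = CHF 988.10
CHF 988.10 × 0.8847 = GBP 874.17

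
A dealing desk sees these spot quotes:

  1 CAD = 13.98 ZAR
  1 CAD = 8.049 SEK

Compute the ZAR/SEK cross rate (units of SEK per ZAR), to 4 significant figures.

1 ZAR ÷ 13.98 = 0.0715308 CAD
0.0715308 CAD × 8.049 = 0.575751 SEK

ZAR/SEK = 0.5758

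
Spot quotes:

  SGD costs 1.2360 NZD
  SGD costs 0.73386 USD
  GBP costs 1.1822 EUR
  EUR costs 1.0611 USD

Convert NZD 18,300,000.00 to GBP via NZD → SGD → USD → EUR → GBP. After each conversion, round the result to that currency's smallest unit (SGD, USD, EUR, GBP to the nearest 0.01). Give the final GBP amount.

GBP 8,661,608.81

NZD 18,300,000.00 ÷ 1.2360 = SGD 14,805,825.24
SGD 14,805,825.24 × 0.73386 = USD 10,865,402.91
USD 10,865,402.91 ÷ 1.0611 = EUR 10,239,753.94
EUR 10,239,753.94 ÷ 1.1822 = GBP 8,661,608.81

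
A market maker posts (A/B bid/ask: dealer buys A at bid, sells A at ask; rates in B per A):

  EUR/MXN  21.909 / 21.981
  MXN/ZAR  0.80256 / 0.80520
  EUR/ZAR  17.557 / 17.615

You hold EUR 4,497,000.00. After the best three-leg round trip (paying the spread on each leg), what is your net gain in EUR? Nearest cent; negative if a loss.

Best loop EUR → MXN → ZAR → EUR:
EUR 4,497,000.00 × 21.909 (sell EUR at bid) = MXN 98,524,773.00
MXN 98,524,773.00 × 0.80256 (sell MXN at bid) = ZAR 79,072,041.82
ZAR 79,072,041.82 ÷ 17.615 (buy EUR at ask) = EUR 4,488,903.88

Net result: EUR -8,096.12 (no profitable arbitrage after spreads)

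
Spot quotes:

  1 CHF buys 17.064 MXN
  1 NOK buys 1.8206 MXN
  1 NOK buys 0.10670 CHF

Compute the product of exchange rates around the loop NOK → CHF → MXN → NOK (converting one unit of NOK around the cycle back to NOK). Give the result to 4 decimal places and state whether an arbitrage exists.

Around NOK → CHF → MXN → NOK: 1 × 0.10670 × 17.064 ÷ 1.8206 = 1.000071
Product ≈ 1 (deviation 0.007%, within rounding noise).

1.0001 (no arbitrage)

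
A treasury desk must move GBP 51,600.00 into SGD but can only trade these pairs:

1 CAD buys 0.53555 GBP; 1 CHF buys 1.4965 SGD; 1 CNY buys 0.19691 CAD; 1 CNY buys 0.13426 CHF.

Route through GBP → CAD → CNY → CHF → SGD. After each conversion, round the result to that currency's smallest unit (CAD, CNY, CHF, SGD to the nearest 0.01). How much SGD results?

SGD 98,311.71

GBP 51,600.00 ÷ 0.53555 = CAD 96,349.55
CAD 96,349.55 ÷ 0.19691 = CNY 489,307.55
CNY 489,307.55 × 0.13426 = CHF 65,694.43
CHF 65,694.43 × 1.4965 = SGD 98,311.71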